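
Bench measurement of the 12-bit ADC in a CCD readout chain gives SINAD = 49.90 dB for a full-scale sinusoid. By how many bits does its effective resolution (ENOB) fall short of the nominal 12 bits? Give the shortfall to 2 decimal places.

Effective bits = (49.90 − 1.76)/6.02 = 7.9967.
12 − 7.9967 = 4.00 bits below nominal.

4.00 bits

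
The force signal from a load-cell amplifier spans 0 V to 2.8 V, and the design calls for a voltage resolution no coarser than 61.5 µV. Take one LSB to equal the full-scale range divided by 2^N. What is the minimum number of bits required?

Span = 2.8 V.
Levels needed ≥ 2.8/61.5 µV = 45530. 2^16 = 65536 suffices, so N_min = 16.

16 bits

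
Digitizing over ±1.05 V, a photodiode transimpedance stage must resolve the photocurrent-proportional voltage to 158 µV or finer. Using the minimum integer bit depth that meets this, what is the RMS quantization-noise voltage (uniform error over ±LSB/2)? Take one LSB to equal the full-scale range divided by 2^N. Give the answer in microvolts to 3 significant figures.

Full-scale range = 1.05 V − (-1.05 V) = 2.1 V.
Levels needed ≥ 2.1/158 µV = 13290. 2^14 = 16384 suffices, so N_min = 14.
Step size = 2.1/16384 V = 128.17 µV.
V_rms = LSB/√12 = 37.0 µV.

37.0 µV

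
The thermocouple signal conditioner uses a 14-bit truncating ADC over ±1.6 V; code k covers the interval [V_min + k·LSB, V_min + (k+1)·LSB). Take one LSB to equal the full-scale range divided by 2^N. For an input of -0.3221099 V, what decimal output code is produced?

Full-scale range = 1.6 V − (-1.6 V) = 3.2 V. LSB = 3.2 V / 2^14 ≈ 195.3 µV.
code = ⌊(V_in − V_min)/LSB⌋ = ⌊(V_in − V_min) × 2^14 / range⌋
     = ⌊(-0.3221099 − (-1.6)) × 16384 / 3.2⌋ = ⌊1.2778901 × 16384/3.2⌋
     = ⌊6542.797⌋ = 6542.

6542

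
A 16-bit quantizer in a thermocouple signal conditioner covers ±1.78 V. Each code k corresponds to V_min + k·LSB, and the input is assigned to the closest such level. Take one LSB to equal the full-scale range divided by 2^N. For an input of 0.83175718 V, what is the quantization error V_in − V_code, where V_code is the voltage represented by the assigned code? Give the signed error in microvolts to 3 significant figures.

−10.4 µV

Span: 1.78 V − (-1.78 V) = 3.56 V. LSB = 3.56 V / 2^16 ≈ 54.32 µV.
(0.83175718 − (-1.78)) / LSB = 2.61175718 × 65536/3.56 = 48079.8086. Nearest integer: k = 48080.
Reconstructed level: -1.78 + 48080 × 3.56/65536 V = 0.83176757813 V.
Error = V_in − V_code = 0.83175718 − (0.83176757813) = −10.4 µV.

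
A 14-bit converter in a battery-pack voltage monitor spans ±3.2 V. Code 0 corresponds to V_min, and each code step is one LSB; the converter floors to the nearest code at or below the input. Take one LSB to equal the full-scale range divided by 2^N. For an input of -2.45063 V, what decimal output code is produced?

Range = 3.2 − (-3.2) = 6.4 V. LSB = 6.4 V / 2^14 ≈ 390.6 µV.
V_in − V_min = -2.45063 − (-3.2) = 0.74937 V.
Divide by LSB: 0.74937 × 16384/6.4 = 1918.3872.
Truncating gives code 1918.

1918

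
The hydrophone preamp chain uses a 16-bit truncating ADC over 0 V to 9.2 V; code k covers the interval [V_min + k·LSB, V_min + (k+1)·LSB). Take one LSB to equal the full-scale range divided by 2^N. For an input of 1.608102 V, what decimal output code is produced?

11455

V_FS = 9.2 V. LSB = 9.2 V / 2^16 ≈ 140.4 µV.
code = ⌊(V_in − V_min)/LSB⌋ = ⌊(V_in − V_min) × 2^16 / range⌋
     = ⌊(1.608102 − (0)) × 65536 / 9.2⌋ = ⌊1.608102 × 65536/9.2⌋
     = ⌊11455.280⌋ = 11455.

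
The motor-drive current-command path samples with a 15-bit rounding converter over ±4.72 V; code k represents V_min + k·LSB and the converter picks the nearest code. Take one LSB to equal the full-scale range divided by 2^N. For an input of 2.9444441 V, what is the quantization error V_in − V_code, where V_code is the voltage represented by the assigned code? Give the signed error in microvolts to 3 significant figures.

Full-scale range = 4.72 V − (-4.72 V) = 9.44 V. LSB = 9.44 V / 2^15 ≈ 288.1 µV.
(2.9444441 − (-4.72)) / LSB = 7.6644441 × 32768/9.44 = 26604.7144. Nearest integer: k = 26605.
V_code = V_min + k × range/2^15 = -4.72 + 26605 × 9.44/32768 = 2.9445263672 V.
e = 2.9444441 − (2.9445263672) = −82.3 µV.

−82.3 µV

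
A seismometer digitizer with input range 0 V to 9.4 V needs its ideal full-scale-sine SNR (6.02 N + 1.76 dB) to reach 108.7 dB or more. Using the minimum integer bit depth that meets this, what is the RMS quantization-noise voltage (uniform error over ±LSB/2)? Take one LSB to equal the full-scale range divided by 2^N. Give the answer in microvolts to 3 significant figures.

10.4 µV

Full-scale range = 9.4 V.
N ≥ (108.7 − 1.76)/6.02 = 17.764 → N_min = 18.
LSB = 9.4 V / 2^18 = 35.858 µV.
V_rms = LSB/√12 = 10.4 µV.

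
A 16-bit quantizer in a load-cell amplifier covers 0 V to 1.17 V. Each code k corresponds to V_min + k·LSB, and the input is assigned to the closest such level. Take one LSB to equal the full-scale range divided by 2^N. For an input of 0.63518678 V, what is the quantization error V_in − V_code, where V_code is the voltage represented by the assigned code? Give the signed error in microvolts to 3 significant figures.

Full-scale range = 1.17 V. LSB = 1.17 V / 2^16 ≈ 17.85 µV.
Position in LSBs: (0.63518678 − (0)) × 65536/1.17 = 35579.1460; rounding gives k = 35579.
V_code = 0 + (35579/65536) × 1.17 = 0.63518417358 V.
Error = V_in − V_code = 0.63518678 − (0.63518417358) = +2.61 µV.

+2.61 µV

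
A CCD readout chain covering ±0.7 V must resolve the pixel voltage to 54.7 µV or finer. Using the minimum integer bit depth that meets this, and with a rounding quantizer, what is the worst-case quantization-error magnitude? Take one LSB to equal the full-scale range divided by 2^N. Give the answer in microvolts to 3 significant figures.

The full-scale span is 0.7 − (-0.7) = 1.4 V.
1.4 V / 54.7 µV = 25590. Since 2^14 = 16384 and 2^15 = 32768, N = 15.
LSB = 1.4 V ÷ 2^15 = 1.4/32768 V = 42.725 µV.
Max error for round-to-nearest is LSB/2 = 21.4 µV.

21.4 µV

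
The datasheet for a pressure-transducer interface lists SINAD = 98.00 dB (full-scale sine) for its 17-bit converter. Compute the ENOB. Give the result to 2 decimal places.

(98.00 − 1.76) / 6.02 = 96.24/6.02 = 15.9867 effective bits.

15.99 bits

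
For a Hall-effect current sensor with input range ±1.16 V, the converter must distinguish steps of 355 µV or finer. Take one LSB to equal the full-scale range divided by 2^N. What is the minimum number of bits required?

13 bits

Range = 1.16 − (-1.16) = 2.32 V.
Required number of levels: 2.32/355 µV = 6535.2; smallest N with 2^N ≥ that is 13.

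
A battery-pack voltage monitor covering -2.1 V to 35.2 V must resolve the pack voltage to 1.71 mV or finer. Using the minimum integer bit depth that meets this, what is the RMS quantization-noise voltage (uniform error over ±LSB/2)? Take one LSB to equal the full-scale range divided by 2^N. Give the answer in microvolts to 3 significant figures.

Range = 35.2 − (-2.1) = 37.3 V.
37.3 V / 1.71 mV = 21810. Since 2^14 = 16384 and 2^15 = 32768, N = 15.
LSB = 37.3 V ÷ 2^15 = 37.3/32768 V = 1.1383 mV.
RMS noise = LSB/√12 = 329 µV.

329 µV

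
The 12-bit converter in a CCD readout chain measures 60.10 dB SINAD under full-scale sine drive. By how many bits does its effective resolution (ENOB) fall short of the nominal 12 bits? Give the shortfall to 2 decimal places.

2.31 bits

Effective bits = (60.10 − 1.76)/6.02 = 9.6910.
Lost resolution: 12 − 9.6910 = 2.3090 bits.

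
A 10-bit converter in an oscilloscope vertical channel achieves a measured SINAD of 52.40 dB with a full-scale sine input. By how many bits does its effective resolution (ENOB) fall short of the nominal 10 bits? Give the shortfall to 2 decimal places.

N_eff = (52.40 − 1.76)/6.02 = 8.4120 bits.
Lost resolution: 10 − 8.4120 = 1.5880 bits.

1.59 bits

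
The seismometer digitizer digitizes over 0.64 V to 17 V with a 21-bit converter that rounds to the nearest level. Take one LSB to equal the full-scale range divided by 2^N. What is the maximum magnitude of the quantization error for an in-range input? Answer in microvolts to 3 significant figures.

3.90 µV

Range = 17 − (0.64) = 16.36 V.
One LSB is 16.36 V / 2097152 = 7.8011 µV.
A rounding quantizer has |error| ≤ LSB/2 = 3.90 µV.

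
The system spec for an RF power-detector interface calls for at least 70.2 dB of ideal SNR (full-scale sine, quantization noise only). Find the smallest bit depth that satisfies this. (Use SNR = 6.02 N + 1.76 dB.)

6.02 N + 1.76 ≥ 70.2 gives N ≥ 11.369, so the minimum integer is 12.

12 bits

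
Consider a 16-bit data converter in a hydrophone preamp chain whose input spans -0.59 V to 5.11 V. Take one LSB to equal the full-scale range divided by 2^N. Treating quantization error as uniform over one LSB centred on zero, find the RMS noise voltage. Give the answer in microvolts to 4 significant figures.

Span: 5.11 V − (-0.59 V) = 5.7 V.
LSB = 5.7 V / 2^16 = 86.9751 µV.
For a uniform distribution on [−LSB/2, +LSB/2], V_rms = LSB/√12 = 86.9751 µV/3.4641 = 25.11 µV.

25.11 µV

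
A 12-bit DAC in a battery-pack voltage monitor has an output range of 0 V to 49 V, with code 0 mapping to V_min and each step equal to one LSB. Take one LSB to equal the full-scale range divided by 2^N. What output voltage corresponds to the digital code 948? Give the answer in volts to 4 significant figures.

11.34 V

Range is 49 V. LSB = 49 V / 2^12.
V_out = V_min + code × LSB = 0 V + 948 × 49 V / 4096
      = 0 V + 11.3408 V = 11.3408 V.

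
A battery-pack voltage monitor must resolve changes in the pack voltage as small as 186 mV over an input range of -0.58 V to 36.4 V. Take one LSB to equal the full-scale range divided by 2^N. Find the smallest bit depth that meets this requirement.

Full-scale range = 36.4 V − (-0.58 V) = 36.98 V.
Required number of levels: 36.98/186 mV = 198.82; smallest N with 2^N ≥ that is 8.

8 bits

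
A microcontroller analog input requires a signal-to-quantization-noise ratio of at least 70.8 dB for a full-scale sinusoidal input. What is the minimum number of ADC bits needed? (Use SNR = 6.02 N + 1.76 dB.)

6.02 N + 1.76 ≥ 70.8 gives N ≥ 11.468, so the minimum integer is 12.

12 bits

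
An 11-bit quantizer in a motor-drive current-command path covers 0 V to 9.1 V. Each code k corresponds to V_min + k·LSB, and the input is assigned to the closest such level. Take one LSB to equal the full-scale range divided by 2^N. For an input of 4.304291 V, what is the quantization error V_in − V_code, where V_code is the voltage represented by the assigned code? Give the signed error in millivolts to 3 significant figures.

−1.32 mV

Range is 9.1 V. LSB = 9.1 V / 2^11 ≈ 4.443 mV.
Position in LSBs: (4.304291 − (0)) × 2048/9.1 = 968.7020; rounding gives k = 969.
Reconstructed level: 0 + 969 × 9.1/2048 V = 4.305615234 V.
e = 4.304291 − (4.305615234) = −1.32 mV.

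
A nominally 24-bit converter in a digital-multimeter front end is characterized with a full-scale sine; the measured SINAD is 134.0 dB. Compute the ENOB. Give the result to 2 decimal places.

ENOB = (134.0 − 1.76)/6.02 = 21.9668 bits.

21.97 bits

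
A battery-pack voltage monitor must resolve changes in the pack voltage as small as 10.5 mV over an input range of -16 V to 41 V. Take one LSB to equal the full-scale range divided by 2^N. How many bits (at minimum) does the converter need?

13 bits

The full-scale span is 41 − (-16) = 57 V.
Need 2^N ≥ 57 V / 10.5 mV = 5429 → N_min = 13.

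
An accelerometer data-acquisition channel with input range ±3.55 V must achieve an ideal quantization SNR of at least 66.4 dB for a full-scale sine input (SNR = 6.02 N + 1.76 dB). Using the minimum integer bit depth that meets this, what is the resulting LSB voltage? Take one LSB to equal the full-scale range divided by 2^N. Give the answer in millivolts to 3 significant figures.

3.47 mV

Full-scale range = 3.55 V − (-3.55 V) = 7.1 V.
Required N = ⌈(66.4 − 1.76)/6.02⌉ = ⌈10.738⌉ = 11.
One LSB is 7.1 V / 2048 = 3.47 mV.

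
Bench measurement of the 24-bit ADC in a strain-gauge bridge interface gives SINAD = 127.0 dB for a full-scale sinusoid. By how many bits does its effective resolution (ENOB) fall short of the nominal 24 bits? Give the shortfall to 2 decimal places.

3.20 bits

ENOB = (SINAD − 1.76)/6.02 = (127.0 − 1.76)/6.02 = 20.8040 bits.
Lost resolution: 24 − 20.8040 = 3.1960 bits.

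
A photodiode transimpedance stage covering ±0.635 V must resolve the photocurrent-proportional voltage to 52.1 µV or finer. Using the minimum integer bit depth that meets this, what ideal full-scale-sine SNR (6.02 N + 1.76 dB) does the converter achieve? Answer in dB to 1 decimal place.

92.1 dB

Full-scale range = 0.635 V − (-0.635 V) = 1.27 V.
Levels needed ≥ 1.27/52.1 µV = 24380. 2^15 = 32768 suffices, so N_min = 15.
SNR = 6.02 × 15 + 1.76 = 92.06 dB.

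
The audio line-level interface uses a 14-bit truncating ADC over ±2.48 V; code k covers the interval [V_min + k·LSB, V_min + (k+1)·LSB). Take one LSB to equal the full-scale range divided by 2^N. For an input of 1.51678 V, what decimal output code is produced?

Range = 2.48 − (-2.48) = 4.96 V. LSB = 4.96 V / 2^14 ≈ 302.7 µV.
code = ⌊(V_in − V_min)/LSB⌋ = ⌊(V_in − V_min) × 2^14 / range⌋
     = ⌊(1.51678 − (-2.48)) × 16384 / 4.96⌋ = ⌊3.99678 × 16384/4.96⌋
     = ⌊13202.267⌋ = 13202.

13202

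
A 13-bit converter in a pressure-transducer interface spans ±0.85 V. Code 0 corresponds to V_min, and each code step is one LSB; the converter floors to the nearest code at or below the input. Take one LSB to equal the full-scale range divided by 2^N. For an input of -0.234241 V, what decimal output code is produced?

2967

Range = 0.85 − (-0.85) = 1.7 V. LSB = 1.7 V / 2^13 ≈ 207.5 µV.
code = ⌊(V_in − V_min)/LSB⌋ = ⌊(V_in − V_min) × 2^13 / range⌋
     = ⌊(-0.234241 − (-0.85)) × 8192 / 1.7⌋ = ⌊0.615759 × 8192/1.7⌋
     = ⌊2967.234⌋ = 2967.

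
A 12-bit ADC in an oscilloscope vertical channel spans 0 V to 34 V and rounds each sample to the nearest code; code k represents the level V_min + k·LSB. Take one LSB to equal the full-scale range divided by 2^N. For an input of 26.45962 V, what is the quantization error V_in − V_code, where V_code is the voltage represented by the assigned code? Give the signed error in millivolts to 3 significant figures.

V_FS = 34 V. LSB = 34 V / 2^12 ≈ 8.301 mV.
(V_in − V_min)/LSB = (26.45962 − (0)) × 4096/34 = 3187.6060 → nearest code k = 3188.
V_code = V_min + k × range/2^12 = 0 + 3188 × 34/4096 = 26.46289063 V.
e = 26.45962 − (26.46289063) = −3.27 mV.

−3.27 mV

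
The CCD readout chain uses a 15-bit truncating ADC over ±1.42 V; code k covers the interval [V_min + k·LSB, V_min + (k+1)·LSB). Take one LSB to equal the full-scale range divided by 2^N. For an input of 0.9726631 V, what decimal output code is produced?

27606

Range = 1.42 − (-1.42) = 2.84 V. LSB = 2.84 V / 2^15 ≈ 86.67 µV.
(V_in − V_min) × 2^15/range = (0.9726631 − (-1.42)) × 32768/2.84 = 27606.614.
Floor → code = 27606.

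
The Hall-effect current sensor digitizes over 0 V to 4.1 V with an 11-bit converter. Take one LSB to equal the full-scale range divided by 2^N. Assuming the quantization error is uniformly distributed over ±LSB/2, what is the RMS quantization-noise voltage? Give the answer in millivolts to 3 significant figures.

Full-scale range = 4.1 V.
LSB = 4.1 V ÷ 2^11 = 4.1/2048 V = 2.0020 mV.
V_rms = LSB/√12 = 2.0020 mV / √12 = 0.578 mV.

0.578 mV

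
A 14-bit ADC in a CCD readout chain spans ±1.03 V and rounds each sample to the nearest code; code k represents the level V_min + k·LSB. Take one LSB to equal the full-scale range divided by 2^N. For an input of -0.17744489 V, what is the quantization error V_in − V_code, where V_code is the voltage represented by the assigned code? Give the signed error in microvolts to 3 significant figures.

−36.4 µV

Range = 1.03 − (-1.03) = 2.06 V. LSB = 2.06 V / 2^14 ≈ 125.7 µV.
Position in LSBs: (-0.17744489 − (-1.03)) × 16384/2.06 = 6780.7102; rounding gives k = 6781.
Reconstructed level: -1.03 + 6781 × 2.06/16384 V = -0.17740844727 V.
V_in − V_code = -0.17744489 − (-0.17740844727) = −36.4 µV.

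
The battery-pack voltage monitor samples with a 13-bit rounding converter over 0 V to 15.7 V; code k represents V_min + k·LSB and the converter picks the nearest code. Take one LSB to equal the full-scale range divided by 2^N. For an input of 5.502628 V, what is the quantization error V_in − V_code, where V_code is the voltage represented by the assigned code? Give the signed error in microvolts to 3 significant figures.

+345 µV

V_FS = 15.7 V. LSB = 15.7 V / 2^13 ≈ 1.917 mV.
Position in LSBs: (5.502628 − (0)) × 8192/15.7 = 2871.1802; rounding gives k = 2871.
V_code = 0 + (2871/8192) × 15.7 = 5.502282715 V.
Error = V_in − V_code = 5.502628 − (5.502282715) = +345 µV.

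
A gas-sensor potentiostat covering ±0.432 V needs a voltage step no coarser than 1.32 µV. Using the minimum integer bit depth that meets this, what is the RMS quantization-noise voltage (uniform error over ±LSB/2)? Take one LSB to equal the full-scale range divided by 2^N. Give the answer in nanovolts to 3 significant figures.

Span: 0.432 V − (-0.432 V) = 0.864 V.
0.864 V / 1.32 µV = 654500. Since 2^19 = 524288 and 2^20 = 1048576, N = 20.
LSB = 0.864 V / 2^20 = 0.82397 µV.
V_rms = LSB/√12 = 238 nV.

238 nV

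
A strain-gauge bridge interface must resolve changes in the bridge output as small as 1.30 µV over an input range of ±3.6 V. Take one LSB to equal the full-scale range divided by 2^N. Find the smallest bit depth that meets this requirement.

Span: 3.6 V − (-3.6 V) = 7.2 V.
7.2 V / 1.30 µV = 5.538e6. Since 2^22 = 4194304 and 2^23 = 8388608, N = 23.

23 bits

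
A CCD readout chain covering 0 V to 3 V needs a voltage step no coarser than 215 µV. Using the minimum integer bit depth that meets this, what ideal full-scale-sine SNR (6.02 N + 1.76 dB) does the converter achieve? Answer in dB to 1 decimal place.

V_FS = 3 V.
Levels needed ≥ 3/215 µV = 13950. 2^14 = 16384 suffices, so N_min = 14.
SNR = 6.02 × 14 + 1.76 = 86.04 dB.

86.0 dB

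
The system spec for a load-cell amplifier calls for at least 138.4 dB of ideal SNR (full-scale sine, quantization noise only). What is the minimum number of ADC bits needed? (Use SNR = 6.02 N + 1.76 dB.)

6.02 N + 1.76 ≥ 138.4 gives N ≥ 22.698, so the minimum integer is 23.

23 bits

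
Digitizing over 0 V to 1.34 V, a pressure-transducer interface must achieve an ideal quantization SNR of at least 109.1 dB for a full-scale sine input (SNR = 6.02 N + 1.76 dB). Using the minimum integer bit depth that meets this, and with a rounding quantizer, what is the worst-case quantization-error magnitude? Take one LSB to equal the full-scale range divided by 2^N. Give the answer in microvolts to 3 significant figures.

2.56 µV

Span = 1.34 V.
N ≥ (109.1 − 1.76)/6.02 = 17.831 → N_min = 18.
One LSB is 1.34 V / 262144 = 5.1117 µV.
Max error for round-to-nearest is LSB/2 = 2.56 µV.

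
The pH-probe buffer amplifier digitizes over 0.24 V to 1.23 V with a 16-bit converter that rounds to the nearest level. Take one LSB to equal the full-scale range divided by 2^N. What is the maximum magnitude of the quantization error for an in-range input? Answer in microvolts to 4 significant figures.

7.553 µV

The full-scale span is 1.23 − (0.24) = 0.99 V.
Step size = 0.99/65536 V = 15.1062 µV.
|e|_max = LSB/2 = 7.553 µV.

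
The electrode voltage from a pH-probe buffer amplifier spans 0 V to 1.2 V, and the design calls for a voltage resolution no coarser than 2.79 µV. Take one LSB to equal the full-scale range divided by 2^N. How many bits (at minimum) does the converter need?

19 bits

Span = 1.2 V.
Need 2^N ≥ 1.2 V / 2.79 µV = 430100 → N_min = 19.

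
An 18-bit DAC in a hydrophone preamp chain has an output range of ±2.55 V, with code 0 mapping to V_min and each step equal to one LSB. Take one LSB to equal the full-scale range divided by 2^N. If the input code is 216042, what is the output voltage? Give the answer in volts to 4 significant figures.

Range = 2.55 − (-2.55) = 5.1 V. LSB = 5.1 V / 2^18.
V_out = V_min + code × LSB = -2.55 V + 216042 × 5.1 V / 262144
      = -2.55 + 4.20309 = 1.65309 V.

1.653 V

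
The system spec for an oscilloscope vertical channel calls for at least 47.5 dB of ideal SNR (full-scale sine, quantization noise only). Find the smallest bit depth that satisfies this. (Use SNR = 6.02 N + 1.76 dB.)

8 bits

Solving 6.02 N ≥ 47.5 − 1.76: N ≥ 7.598. Round up → N = 8.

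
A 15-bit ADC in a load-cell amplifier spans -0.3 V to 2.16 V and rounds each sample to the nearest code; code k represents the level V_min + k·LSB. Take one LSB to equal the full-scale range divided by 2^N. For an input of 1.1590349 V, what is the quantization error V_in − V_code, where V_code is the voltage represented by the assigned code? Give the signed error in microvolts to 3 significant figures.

−13.6 µV

Span: 2.16 V − (-0.3 V) = 2.46 V. LSB = 2.46 V / 2^15 ≈ 75.07 µV.
(V_in − V_min)/LSB = (1.1590349 − (-0.3)) × 32768/2.46 = 19434.8194 → nearest code k = 19435.
V_code = V_min + k × range/2^15 = -0.3 + 19435 × 2.46/32768 = 1.1590484619 V.
V_in − V_code = 1.1590349 − (1.1590484619) = −13.6 µV.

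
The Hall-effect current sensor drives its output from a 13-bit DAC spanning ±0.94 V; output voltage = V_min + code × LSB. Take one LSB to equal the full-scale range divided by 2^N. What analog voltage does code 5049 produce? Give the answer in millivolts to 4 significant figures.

Full-scale range = 0.94 V − (-0.94 V) = 1.88 V. LSB = 1.88 V / 2^13.
V_out = -0.94 + 5049 × (1.88/8192) V
      = -0.94 + 1.15871 = 0.218706 V.

218.7 mV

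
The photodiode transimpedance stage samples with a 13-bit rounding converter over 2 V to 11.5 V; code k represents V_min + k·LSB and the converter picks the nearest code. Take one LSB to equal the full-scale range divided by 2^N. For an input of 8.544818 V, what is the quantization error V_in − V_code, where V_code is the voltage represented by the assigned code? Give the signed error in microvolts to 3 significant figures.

Range = 11.5 − (2) = 9.5 V. LSB = 9.5 V / 2^13 ≈ 1.160 mV.
(V_in − V_min)/LSB = (8.544818 − (2)) × 8192/9.5 = 5643.6999 → nearest code k = 5644.
Reconstructed level: 2 + 5644 × 9.5/8192 V = 8.545166016 V.
V_in − V_code = 8.544818 − (8.545166016) = −348 µV.

−348 µV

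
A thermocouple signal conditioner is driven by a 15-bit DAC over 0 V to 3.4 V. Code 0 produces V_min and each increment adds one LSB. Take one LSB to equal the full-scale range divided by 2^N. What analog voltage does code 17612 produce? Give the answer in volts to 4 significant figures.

1.827 V

Span = 3.4 V. LSB = 3.4 V / 2^15.
V_out = V_min + code × LSB = 0 V + 17612 × 3.4 V / 32768
      = 0 V + 1.82742 V = 1.82742 V.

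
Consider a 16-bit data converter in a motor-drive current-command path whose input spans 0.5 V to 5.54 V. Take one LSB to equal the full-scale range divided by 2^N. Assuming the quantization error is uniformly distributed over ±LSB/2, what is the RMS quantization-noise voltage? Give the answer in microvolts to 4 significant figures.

22.20 µV

Full-scale range = 5.54 V − (0.5 V) = 5.04 V.
Step size = 5.04/65536 V = 76.9043 µV.
RMS of a uniform error over width LSB is LSB/√12 = 22.20 µV.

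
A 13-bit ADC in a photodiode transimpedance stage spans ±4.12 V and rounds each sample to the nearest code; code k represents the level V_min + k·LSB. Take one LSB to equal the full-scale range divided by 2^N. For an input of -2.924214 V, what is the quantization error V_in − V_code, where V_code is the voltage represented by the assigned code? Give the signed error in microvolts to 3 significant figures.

Span: 4.12 V − (-4.12 V) = 8.24 V. LSB = 8.24 V / 2^13 ≈ 1.006 mV.
(-2.924214 − (-4.12)) / LSB = 1.195786 × 8192/8.24 = 1188.8203. Nearest integer: k = 1189.
Reconstructed level: -4.12 + 1189 × 8.24/8192 V = -2.924033203 V.
e = -2.924214 − (-2.924033203) = −181 µV.

−181 µV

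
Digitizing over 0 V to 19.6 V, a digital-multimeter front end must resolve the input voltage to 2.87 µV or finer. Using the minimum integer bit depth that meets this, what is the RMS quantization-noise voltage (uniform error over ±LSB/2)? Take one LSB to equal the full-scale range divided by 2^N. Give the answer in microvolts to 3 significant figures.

Full-scale range = 19.6 V.
19.6 V / 2.87 µV = 6.829e6. Since 2^22 = 4194304 and 2^23 = 8388608, N = 23.
LSB = 19.6 V ÷ 2^23 = 19.6/8388608 V = 2.3365 µV.
RMS noise = LSB/√12 = 0.674 µV.

0.674 µV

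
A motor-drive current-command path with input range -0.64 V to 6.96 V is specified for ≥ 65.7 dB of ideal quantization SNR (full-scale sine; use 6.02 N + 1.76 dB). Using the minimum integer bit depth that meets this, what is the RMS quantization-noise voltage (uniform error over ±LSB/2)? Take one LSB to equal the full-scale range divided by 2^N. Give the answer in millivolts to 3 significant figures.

Range = 6.96 − (-0.64) = 7.6 V.
Solving 6.02 N ≥ 65.7 − 1.76: N ≥ 10.621. Round up → N = 11.
LSB = 7.6 V / 2^11 = 3.7109 mV.
RMS noise = LSB/√12 = 1.07 mV.

1.07 mV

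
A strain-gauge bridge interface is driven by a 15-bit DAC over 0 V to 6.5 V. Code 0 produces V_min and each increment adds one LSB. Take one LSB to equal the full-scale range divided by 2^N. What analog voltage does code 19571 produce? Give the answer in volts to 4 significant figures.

3.882 V

Span = 6.5 V. LSB = 6.5 V / 2^15.
V_out = V_min + code × LSB = 0 V + 19571 × 6.5 V / 32768
      = 0 V + 3.88219 V = 3.88219 V.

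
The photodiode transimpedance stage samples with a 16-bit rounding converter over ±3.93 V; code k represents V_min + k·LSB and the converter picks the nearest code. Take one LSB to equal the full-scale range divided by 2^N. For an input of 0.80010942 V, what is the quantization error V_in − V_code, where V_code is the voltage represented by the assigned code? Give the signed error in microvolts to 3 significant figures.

+29.2 µV

The full-scale span is 3.93 − (-3.93) = 7.86 V. LSB = 7.86 V / 2^16 ≈ 119.9 µV.
(V_in − V_min)/LSB = (0.80010942 − (-3.93)) × 65536/7.86 = 39439.2431 → nearest code k = 39439.
V_code = -3.93 + (39439/65536) × 7.86 = 0.80008026123 V.
e = 0.80010942 − (0.80008026123) = +29.2 µV.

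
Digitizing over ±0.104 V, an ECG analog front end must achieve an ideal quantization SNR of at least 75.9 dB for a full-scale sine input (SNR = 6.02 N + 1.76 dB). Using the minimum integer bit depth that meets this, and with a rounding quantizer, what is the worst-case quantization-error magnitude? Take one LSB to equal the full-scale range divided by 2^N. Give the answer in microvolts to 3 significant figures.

12.7 µV

Full-scale range = 0.104 V − (-0.104 V) = 0.208 V.
Solving 6.02 N ≥ 75.9 − 1.76: N ≥ 12.316. Round up → N = 13.
One LSB is 0.208 V / 8192 = 25.391 µV.
|e|_max = LSB/2 = 12.7 µV.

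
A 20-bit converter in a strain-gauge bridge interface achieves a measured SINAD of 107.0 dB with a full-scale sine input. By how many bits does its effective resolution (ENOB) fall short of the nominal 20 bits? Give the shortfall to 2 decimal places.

2.52 bits

N_eff = (107.0 − 1.76)/6.02 = 17.4817 bits.
Shortfall = 20 − 17.4817 = 2.5183 bits.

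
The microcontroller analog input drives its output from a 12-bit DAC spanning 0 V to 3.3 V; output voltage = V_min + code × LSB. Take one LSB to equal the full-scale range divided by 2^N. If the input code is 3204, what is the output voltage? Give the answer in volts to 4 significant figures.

2.581 V

Span = 3.3 V. LSB = 3.3 V / 2^12.
Output = V_min + (3204/4096) × range = 0 + 0.782227 × 3.3 V
      = 0 V + 2.58135 V = 2.58135 V.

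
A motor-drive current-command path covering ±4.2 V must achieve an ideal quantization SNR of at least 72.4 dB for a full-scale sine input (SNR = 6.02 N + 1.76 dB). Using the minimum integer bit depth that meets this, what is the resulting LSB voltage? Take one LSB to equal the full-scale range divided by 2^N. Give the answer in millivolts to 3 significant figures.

2.05 mV

Span: 4.2 V − (-4.2 V) = 8.4 V.
Solving 6.02 N ≥ 72.4 − 1.76: N ≥ 11.734. Round up → N = 12.
LSB = 8.4 V ÷ 2^12 = 8.4/4096 V = 2.05 mV.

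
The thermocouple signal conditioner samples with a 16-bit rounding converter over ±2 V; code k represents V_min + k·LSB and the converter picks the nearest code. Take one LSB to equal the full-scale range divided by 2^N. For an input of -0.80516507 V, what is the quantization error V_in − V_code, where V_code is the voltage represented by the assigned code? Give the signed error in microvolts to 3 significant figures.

The full-scale span is 2 − (-2) = 4 V. LSB = 4 V / 2^16 ≈ 61.04 µV.
(V_in − V_min)/LSB = (-0.80516507 − (-2)) × 65536/4 = 19576.1755 → nearest code k = 19576.
V_code = V_min + k × range/2^16 = -2 + 19576 × 4/65536 = -0.80517578125 V.
e = -0.80516507 − (-0.80517578125) = +10.7 µV.

+10.7 µV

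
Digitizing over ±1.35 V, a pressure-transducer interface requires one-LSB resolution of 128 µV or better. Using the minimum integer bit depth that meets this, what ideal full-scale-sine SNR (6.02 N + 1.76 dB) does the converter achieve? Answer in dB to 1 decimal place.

Span: 1.35 V − (-1.35 V) = 2.7 V.
Need 2^N ≥ 2.7 V / 128 µV = 21090 → N_min = 15.
6.02(15) + 1.76 = 92.06 dB.

92.1 dB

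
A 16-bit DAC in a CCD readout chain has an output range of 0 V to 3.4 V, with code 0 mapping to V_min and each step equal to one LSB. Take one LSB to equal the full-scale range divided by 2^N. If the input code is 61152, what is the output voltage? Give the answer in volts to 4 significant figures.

Range is 3.4 V. LSB = 3.4 V / 2^16.
V_out = 0 + 61152 × (3.4/65536) V
      = 0 + 3.17256 = 3.17256 V.

3.173 V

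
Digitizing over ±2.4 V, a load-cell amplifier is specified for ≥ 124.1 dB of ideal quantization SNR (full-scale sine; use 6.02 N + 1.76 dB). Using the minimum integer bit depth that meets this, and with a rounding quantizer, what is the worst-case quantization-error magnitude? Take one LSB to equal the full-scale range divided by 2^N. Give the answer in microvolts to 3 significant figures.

Full-scale range = 2.4 V − (-2.4 V) = 4.8 V.
6.02 N + 1.76 ≥ 124.1 gives N ≥ 20.322, so the minimum integer is 21.
Step size = 4.8/2097152 V = 2.2888 µV.
Max error for round-to-nearest is LSB/2 = 1.14 µV.

1.14 µV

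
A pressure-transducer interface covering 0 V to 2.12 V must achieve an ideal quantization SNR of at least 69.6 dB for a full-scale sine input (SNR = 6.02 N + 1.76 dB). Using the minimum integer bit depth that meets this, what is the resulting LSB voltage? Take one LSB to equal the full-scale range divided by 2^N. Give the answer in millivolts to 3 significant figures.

0.518 mV

Span = 2.12 V.
Solving 6.02 N ≥ 69.6 − 1.76: N ≥ 11.269. Round up → N = 12.
LSB = 2.12 V / 2^12 = 0.518 mV.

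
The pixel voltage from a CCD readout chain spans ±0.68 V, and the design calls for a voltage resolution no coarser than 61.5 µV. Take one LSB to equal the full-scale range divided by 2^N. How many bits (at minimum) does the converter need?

Span: 0.68 V − (-0.68 V) = 1.36 V.
1.36 V / 61.5 µV = 22110. Since 2^14 = 16384 and 2^15 = 32768, N = 15.

15 bits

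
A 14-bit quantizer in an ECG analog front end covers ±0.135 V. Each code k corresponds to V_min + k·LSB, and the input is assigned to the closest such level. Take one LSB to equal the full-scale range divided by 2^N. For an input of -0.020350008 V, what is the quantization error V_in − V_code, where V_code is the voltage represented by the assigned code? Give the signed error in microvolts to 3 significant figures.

+2.16 µV

The full-scale span is 0.135 − (-0.135) = 0.27 V. LSB = 0.27 V / 2^14 ≈ 16.48 µV.
(V_in − V_min)/LSB = (-0.020350008 − (-0.135)) × 16384/0.27 = 6957.1314 → nearest code k = 6957.
Reconstructed level: -0.135 + 6957 × 0.27/16384 V = -0.020352172852 V.
V_in − V_code = -0.020350008 − (-0.020352172852) = +2.16 µV.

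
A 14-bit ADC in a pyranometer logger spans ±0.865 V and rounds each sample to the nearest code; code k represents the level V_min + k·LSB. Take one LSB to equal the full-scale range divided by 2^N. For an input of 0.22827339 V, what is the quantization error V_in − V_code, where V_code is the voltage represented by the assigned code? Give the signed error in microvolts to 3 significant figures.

−14.0 µV

Span: 0.865 V − (-0.865 V) = 1.73 V. LSB = 1.73 V / 2^14 ≈ 105.6 µV.
(V_in − V_min)/LSB = (0.22827339 − (-0.865)) × 16384/1.73 = 10353.8678 → nearest code k = 10354.
V_code = V_min + k × range/2^14 = -0.865 + 10354 × 1.73/16384 = 0.22828735352 V.
V_in − V_code = 0.22827339 − (0.22828735352) = −14.0 µV.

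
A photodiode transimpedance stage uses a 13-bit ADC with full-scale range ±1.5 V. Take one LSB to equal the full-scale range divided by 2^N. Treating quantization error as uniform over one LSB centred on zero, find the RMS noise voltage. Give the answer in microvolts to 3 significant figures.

106 µV

The full-scale span is 1.5 − (-1.5) = 3 V.
LSB = 3 V ÷ 2^13 = 3/8192 V = 366.21 µV.
RMS of a uniform error over width LSB is LSB/√12 = 106 µV.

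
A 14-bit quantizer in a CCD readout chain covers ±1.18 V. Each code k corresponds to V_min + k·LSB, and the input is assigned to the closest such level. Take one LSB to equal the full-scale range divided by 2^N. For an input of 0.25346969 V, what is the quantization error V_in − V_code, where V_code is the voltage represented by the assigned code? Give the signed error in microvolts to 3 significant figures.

Range = 1.18 − (-1.18) = 2.36 V. LSB = 2.36 V / 2^14 ≈ 144.0 µV.
Position in LSBs: (0.25346969 − (-1.18)) × 16384/2.36 = 9951.6811; rounding gives k = 9952.
V_code = V_min + k × range/2^14 = -1.18 + 9952 × 2.36/16384 = 0.25351562500 V.
e = 0.25346969 − (0.25351562500) = −45.9 µV.

−45.9 µV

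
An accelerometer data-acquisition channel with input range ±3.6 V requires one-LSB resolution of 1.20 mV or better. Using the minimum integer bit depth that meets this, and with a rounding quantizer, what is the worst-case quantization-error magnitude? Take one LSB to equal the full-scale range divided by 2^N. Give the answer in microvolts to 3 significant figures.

439 µV

Span: 3.6 V − (-3.6 V) = 7.2 V.
Levels needed ≥ 7.2/1.20 mV = 6000. 2^13 = 8192 suffices, so N_min = 13.
Step size = 7.2/8192 V = 0.87891 mV.
|e|_max = LSB/2 = 439 µV.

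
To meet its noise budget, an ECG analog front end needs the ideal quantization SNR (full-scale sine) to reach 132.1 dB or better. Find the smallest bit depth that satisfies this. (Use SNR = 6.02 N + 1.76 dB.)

22 bits

6.02 N + 1.76 ≥ 132.1 gives N ≥ 21.651, so the minimum integer is 22.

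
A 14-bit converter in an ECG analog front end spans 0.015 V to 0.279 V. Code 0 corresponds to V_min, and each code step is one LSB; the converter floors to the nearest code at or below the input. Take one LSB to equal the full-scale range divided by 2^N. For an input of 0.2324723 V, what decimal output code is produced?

13496

Range = 0.279 − (0.015) = 0.264 V. LSB = 0.264 V / 2^14 ≈ 16.11 µV.
code = ⌊(V_in − V_min)/LSB⌋ = ⌊(V_in − V_min) × 2^14 / range⌋
     = ⌊(0.2324723 − (0.015)) × 16384 / 0.264⌋ = ⌊0.2174723 × 16384/0.264⌋
     = ⌊13496.463⌋ = 13496.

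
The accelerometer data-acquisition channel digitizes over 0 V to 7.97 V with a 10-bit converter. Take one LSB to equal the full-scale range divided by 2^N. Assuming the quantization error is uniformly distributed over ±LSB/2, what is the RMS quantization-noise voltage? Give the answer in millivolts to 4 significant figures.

2.247 mV

Full-scale range = 7.97 V.
LSB = 7.97 V ÷ 2^10 = 7.97/1024 V = 7.78320 mV.
For a uniform distribution on [−LSB/2, +LSB/2], V_rms = LSB/√12 = 7.78320 mV/3.4641 = 2.247 mV.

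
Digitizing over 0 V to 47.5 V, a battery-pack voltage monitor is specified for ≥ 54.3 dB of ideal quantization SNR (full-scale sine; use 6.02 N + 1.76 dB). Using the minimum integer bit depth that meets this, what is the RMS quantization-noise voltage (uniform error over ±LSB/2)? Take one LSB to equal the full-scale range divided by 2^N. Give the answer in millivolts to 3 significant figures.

26.8 mV

V_FS = 47.5 V.
N ≥ (54.3 − 1.76)/6.02 = 8.728 → N_min = 9.
One LSB is 47.5 V / 512 = 92.773 mV.
V_rms = LSB/√12 = 26.8 mV.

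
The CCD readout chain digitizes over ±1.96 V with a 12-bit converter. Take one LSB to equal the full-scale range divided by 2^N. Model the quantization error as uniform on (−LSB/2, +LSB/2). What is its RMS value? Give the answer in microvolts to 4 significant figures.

Full-scale range = 1.96 V − (-1.96 V) = 3.92 V.
LSB = 3.92 V ÷ 2^12 = 3.92/4096 V = 0.957031 mV.
For a uniform distribution on [−LSB/2, +LSB/2], V_rms = LSB/√12 = 0.957031 mV/3.4641 = 276.3 µV.

276.3 µV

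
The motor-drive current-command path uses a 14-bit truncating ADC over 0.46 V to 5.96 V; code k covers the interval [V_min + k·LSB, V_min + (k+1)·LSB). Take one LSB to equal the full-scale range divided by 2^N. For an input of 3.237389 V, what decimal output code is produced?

The full-scale span is 5.96 − (0.46) = 5.5 V. LSB = 5.5 V / 2^14 ≈ 335.7 µV.
code = ⌊(V_in − V_min)/LSB⌋ = ⌊(V_in − V_min) × 2^14 / range⌋
     = ⌊(3.237389 − (0.46)) × 16384 / 5.5⌋ = ⌊2.777389 × 16384/5.5⌋
     = ⌊8273.589⌋ = 8273.

8273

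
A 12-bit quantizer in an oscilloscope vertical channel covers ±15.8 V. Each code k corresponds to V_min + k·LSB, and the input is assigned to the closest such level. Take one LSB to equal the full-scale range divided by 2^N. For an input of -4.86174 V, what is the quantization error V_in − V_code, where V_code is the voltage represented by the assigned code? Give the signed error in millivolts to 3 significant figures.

The full-scale span is 15.8 − (-15.8) = 31.6 V. LSB = 31.6 V / 2^12 ≈ 7.715 mV.
Position in LSBs: (-4.86174 − (-15.8)) × 4096/31.6 = 1417.8200; rounding gives k = 1418.
V_code = V_min + k × range/2^12 = -15.8 + 1418 × 31.6/4096 = -4.860351563 V.
Error = V_in − V_code = -4.86174 − (-4.860351563) = −1.39 mV.

−1.39 mV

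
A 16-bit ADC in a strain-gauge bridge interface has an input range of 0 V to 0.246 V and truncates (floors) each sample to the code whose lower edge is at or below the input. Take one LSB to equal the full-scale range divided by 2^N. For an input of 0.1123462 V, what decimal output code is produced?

V_FS = 0.246 V. LSB = 0.246 V / 2^16 ≈ 3.754 µV.
V_in − V_min = 0.1123462 − (0) = 0.1123462 V.
Divide by LSB: 0.1123462 × 65536/0.246 = 29929.7584.
Truncating gives code 29929.

29929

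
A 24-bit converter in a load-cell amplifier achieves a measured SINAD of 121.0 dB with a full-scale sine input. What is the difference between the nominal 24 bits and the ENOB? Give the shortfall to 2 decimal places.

4.19 bits

N_eff = (121.0 − 1.76)/6.02 = 19.8073 bits.
24 − 19.8073 = 4.19 bits below nominal.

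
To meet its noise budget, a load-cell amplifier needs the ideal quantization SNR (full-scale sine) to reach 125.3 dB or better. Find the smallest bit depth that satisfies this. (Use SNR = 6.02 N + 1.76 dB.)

Required N = ⌈(125.3 − 1.76)/6.02⌉ = ⌈20.522⌉ = 21.

21 bits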